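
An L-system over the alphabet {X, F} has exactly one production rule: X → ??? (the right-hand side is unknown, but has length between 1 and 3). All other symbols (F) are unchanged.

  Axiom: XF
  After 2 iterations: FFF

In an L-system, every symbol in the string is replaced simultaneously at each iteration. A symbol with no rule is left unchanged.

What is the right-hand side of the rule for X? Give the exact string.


Answer: FF

Derivation:
Trying X → FF:
  Step 0: XF
  Step 1: FFF
  Step 2: FFF
Matches the given result.


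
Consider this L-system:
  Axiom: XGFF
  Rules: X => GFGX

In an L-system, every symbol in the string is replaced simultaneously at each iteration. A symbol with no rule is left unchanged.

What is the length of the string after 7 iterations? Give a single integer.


Answer: 25

Derivation:
Step 0: length = 4
Step 1: length = 7
Step 2: length = 10
Step 3: length = 13
Step 4: length = 16
Step 5: length = 19
Step 6: length = 22
Step 7: length = 25


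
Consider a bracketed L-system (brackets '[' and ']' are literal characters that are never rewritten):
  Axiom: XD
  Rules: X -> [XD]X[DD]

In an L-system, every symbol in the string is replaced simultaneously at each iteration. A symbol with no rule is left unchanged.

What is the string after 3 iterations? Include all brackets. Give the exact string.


Step 0: XD
Step 1: [XD]X[DD]D
Step 2: [[XD]X[DD]D][XD]X[DD][DD]D
Step 3: [[[XD]X[DD]D][XD]X[DD][DD]D][[XD]X[DD]D][XD]X[DD][DD][DD]D

Answer: [[[XD]X[DD]D][XD]X[DD][DD]D][[XD]X[DD]D][XD]X[DD][DD][DD]D


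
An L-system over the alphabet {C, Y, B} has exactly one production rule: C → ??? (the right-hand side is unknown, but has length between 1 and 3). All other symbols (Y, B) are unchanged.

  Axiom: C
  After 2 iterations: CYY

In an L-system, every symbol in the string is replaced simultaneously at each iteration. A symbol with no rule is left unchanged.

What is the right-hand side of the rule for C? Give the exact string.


Trying C → CY:
  Step 0: C
  Step 1: CY
  Step 2: CYY
Matches the given result.

Answer: CY


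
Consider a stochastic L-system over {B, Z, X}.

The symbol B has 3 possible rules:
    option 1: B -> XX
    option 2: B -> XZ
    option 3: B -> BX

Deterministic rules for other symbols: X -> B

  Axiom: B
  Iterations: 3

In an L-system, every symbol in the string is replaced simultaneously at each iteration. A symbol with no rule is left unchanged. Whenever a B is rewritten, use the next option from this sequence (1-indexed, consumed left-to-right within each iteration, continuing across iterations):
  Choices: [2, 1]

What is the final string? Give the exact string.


Answer: XXZ

Derivation:
Step 0: B
Step 1: XZ  (used choices [2])
Step 2: BZ  (used choices [])
Step 3: XXZ  (used choices [1])


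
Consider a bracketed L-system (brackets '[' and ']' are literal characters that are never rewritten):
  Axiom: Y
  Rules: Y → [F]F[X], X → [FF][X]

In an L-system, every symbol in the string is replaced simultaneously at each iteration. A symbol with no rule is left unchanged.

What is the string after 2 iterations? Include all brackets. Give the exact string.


Answer: [F]F[[FF][X]]

Derivation:
Step 0: Y
Step 1: [F]F[X]
Step 2: [F]F[[FF][X]]


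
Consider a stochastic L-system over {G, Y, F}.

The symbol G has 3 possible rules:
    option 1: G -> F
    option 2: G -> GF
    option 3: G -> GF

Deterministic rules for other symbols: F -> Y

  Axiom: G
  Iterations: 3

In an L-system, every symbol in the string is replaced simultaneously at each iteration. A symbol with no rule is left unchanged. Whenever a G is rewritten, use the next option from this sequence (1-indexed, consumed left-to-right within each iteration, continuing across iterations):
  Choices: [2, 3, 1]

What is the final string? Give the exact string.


Step 0: G
Step 1: GF  (used choices [2])
Step 2: GFY  (used choices [3])
Step 3: FYY  (used choices [1])

Answer: FYY


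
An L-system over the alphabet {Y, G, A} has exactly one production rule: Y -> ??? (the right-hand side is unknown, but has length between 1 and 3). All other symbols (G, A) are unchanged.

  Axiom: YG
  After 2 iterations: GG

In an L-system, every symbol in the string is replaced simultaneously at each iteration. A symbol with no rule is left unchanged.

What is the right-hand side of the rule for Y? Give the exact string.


Trying Y -> G:
  Step 0: YG
  Step 1: GG
  Step 2: GG
Matches the given result.

Answer: G


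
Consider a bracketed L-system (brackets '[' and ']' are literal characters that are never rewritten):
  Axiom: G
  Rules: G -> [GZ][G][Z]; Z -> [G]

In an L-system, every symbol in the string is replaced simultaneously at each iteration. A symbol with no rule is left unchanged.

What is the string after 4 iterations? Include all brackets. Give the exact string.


Answer: [[[[GZ][G][Z][G]][[GZ][G][Z]][[G]][[GZ][G][Z]]][[[GZ][G][Z][G]][[GZ][G][Z]][[G]]][[[GZ][G][Z]]][[[GZ][G][Z][G]][[GZ][G][Z]][[G]]]][[[[GZ][G][Z][G]][[GZ][G][Z]][[G]][[GZ][G][Z]]][[[GZ][G][Z][G]][[GZ][G][Z]][[G]]][[[GZ][G][Z]]]][[[[GZ][G][Z][G]][[GZ][G][Z]][[G]]]]

Derivation:
Step 0: G
Step 1: [GZ][G][Z]
Step 2: [[GZ][G][Z][G]][[GZ][G][Z]][[G]]
Step 3: [[[GZ][G][Z][G]][[GZ][G][Z]][[G]][[GZ][G][Z]]][[[GZ][G][Z][G]][[GZ][G][Z]][[G]]][[[GZ][G][Z]]]
Step 4: [[[[GZ][G][Z][G]][[GZ][G][Z]][[G]][[GZ][G][Z]]][[[GZ][G][Z][G]][[GZ][G][Z]][[G]]][[[GZ][G][Z]]][[[GZ][G][Z][G]][[GZ][G][Z]][[G]]]][[[[GZ][G][Z][G]][[GZ][G][Z]][[G]][[GZ][G][Z]]][[[GZ][G][Z][G]][[GZ][G][Z]][[G]]][[[GZ][G][Z]]]][[[[GZ][G][Z][G]][[GZ][G][Z]][[G]]]]


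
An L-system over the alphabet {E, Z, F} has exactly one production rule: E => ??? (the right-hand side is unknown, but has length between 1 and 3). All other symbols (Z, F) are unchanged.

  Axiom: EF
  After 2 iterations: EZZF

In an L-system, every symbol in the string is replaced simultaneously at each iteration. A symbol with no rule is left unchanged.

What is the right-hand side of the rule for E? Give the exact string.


Answer: EZ

Derivation:
Trying E => EZ:
  Step 0: EF
  Step 1: EZF
  Step 2: EZZF
Matches the given result.


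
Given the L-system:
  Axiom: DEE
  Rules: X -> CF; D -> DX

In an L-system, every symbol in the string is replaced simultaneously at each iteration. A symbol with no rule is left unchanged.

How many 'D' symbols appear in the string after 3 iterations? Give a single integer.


Step 0: DEE  (1 'D')
Step 1: DXEE  (1 'D')
Step 2: DXCFEE  (1 'D')
Step 3: DXCFCFEE  (1 'D')

Answer: 1


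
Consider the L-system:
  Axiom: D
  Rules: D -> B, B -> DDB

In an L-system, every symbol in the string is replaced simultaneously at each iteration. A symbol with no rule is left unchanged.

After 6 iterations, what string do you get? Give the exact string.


Answer: DDBDDBBBDDBDDBDDBBBDDBBBDDBBBDDBDDBDDBBBDDB

Derivation:
Step 0: D
Step 1: B
Step 2: DDB
Step 3: BBDDB
Step 4: DDBDDBBBDDB
Step 5: BBDDBBBDDBDDBDDBBBDDB
Step 6: DDBDDBBBDDBDDBDDBBBDDBBBDDBBBDDBDDBDDBBBDDB


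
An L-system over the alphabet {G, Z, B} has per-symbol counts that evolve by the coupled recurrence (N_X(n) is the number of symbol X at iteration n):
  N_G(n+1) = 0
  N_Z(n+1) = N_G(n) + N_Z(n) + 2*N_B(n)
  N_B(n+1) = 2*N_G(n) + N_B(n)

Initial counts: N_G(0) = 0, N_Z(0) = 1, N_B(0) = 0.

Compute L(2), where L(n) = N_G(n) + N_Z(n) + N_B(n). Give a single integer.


Step 0: N_G=0, N_Z=1, N_B=0, L=1
Step 1: N_G=0, N_Z=1, N_B=0, L=1
Step 2: N_G=0, N_Z=1, N_B=0, L=1

Answer: 1


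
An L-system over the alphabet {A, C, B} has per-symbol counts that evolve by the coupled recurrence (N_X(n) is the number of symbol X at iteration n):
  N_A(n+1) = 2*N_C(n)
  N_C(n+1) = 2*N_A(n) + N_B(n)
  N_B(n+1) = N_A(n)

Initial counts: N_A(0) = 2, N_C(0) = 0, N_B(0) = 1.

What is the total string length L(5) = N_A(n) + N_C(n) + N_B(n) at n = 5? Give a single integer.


Answer: 160

Derivation:
Step 0: N_A=2, N_C=0, N_B=1, L=3
Step 1: N_A=0, N_C=5, N_B=2, L=7
Step 2: N_A=10, N_C=2, N_B=0, L=12
Step 3: N_A=4, N_C=20, N_B=10, L=34
Step 4: N_A=40, N_C=18, N_B=4, L=62
Step 5: N_A=36, N_C=84, N_B=40, L=160


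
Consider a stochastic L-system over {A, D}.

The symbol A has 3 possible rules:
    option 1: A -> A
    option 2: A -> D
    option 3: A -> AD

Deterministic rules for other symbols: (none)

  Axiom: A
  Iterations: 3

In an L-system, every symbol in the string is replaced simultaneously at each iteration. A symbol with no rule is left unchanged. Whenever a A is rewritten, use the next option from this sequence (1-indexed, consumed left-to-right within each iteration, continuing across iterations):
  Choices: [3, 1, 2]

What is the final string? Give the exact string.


Answer: DD

Derivation:
Step 0: A
Step 1: AD  (used choices [3])
Step 2: AD  (used choices [1])
Step 3: DD  (used choices [2])


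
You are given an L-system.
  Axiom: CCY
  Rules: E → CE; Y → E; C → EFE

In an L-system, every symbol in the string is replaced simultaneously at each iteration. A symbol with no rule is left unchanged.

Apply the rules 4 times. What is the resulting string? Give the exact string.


Step 0: CCY
Step 1: EFEEFEE
Step 2: CEFCECEFCECE
Step 3: EFECEFEFECEEFECEFEFECEEFECE
Step 4: CEFCEEFECEFCEFCEEFECECEFCEEFECEFCEFCEEFECECEFCEEFECE

Answer: CEFCEEFECEFCEFCEEFECECEFCEEFECEFCEFCEEFECECEFCEEFECE


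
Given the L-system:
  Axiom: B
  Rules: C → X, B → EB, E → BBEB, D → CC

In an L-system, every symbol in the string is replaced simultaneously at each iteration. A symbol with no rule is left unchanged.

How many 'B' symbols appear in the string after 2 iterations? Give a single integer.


Answer: 4

Derivation:
Step 0: B  (1 'B')
Step 1: EB  (1 'B')
Step 2: BBEBEB  (4 'B')


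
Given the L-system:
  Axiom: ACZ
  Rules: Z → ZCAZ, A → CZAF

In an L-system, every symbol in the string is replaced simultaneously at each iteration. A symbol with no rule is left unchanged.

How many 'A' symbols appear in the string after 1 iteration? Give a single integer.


Answer: 2

Derivation:
Step 0: ACZ  (1 'A')
Step 1: CZAFCZCAZ  (2 'A')


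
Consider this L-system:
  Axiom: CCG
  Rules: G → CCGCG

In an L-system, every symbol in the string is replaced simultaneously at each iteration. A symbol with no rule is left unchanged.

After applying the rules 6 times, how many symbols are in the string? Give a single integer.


Answer: 255

Derivation:
Step 0: length = 3
Step 1: length = 7
Step 2: length = 15
Step 3: length = 31
Step 4: length = 63
Step 5: length = 127
Step 6: length = 255


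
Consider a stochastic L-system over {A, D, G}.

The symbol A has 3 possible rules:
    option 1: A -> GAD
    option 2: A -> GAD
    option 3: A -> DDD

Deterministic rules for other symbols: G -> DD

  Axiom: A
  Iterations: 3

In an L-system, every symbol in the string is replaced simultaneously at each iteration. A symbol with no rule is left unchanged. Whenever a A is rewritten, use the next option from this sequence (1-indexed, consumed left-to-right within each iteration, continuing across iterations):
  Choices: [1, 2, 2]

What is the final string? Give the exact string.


Step 0: A
Step 1: GAD  (used choices [1])
Step 2: DDGADD  (used choices [2])
Step 3: DDDDGADDD  (used choices [2])

Answer: DDDDGADDD


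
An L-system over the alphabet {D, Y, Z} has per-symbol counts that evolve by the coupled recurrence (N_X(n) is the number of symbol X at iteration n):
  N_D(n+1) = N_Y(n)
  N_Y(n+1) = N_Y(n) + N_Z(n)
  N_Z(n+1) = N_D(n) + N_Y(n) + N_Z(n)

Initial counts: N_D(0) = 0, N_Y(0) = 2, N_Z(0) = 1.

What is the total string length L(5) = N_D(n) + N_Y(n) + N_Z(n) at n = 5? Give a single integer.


Answer: 181

Derivation:
Step 0: N_D=0, N_Y=2, N_Z=1, L=3
Step 1: N_D=2, N_Y=3, N_Z=3, L=8
Step 2: N_D=3, N_Y=6, N_Z=8, L=17
Step 3: N_D=6, N_Y=14, N_Z=17, L=37
Step 4: N_D=14, N_Y=31, N_Z=37, L=82
Step 5: N_D=31, N_Y=68, N_Z=82, L=181


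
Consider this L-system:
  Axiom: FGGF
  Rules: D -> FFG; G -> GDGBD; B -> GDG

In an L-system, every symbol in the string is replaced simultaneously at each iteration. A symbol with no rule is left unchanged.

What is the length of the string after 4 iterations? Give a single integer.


Step 0: length = 4
Step 1: length = 12
Step 2: length = 40
Step 3: length = 132
Step 4: length = 436

Answer: 436


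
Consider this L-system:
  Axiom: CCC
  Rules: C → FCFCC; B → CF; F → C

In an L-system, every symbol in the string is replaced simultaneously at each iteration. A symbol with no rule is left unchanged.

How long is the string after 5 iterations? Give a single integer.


Step 0: length = 3
Step 1: length = 15
Step 2: length = 51
Step 3: length = 183
Step 4: length = 651
Step 5: length = 2319

Answer: 2319


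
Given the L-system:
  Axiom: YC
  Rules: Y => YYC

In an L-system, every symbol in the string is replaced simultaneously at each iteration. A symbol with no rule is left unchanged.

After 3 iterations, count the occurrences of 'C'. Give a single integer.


Step 0: YC  (1 'C')
Step 1: YYCC  (2 'C')
Step 2: YYCYYCCC  (4 'C')
Step 3: YYCYYCCYYCYYCCCC  (8 'C')

Answer: 8


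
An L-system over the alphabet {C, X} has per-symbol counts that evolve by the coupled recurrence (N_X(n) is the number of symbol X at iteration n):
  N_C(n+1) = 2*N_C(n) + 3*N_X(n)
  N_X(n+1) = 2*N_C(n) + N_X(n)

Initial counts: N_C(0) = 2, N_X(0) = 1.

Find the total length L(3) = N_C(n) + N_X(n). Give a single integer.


Answer: 192

Derivation:
Step 0: N_C=2, N_X=1, L=3
Step 1: N_C=7, N_X=5, L=12
Step 2: N_C=29, N_X=19, L=48
Step 3: N_C=115, N_X=77, L=192


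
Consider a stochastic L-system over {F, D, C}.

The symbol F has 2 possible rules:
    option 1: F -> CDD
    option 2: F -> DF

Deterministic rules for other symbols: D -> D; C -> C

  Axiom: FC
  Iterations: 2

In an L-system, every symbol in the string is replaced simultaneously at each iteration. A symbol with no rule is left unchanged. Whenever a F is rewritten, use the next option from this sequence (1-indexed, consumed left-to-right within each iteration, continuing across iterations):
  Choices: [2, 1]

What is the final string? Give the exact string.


Answer: DCDDC

Derivation:
Step 0: FC
Step 1: DFC  (used choices [2])
Step 2: DCDDC  (used choices [1])


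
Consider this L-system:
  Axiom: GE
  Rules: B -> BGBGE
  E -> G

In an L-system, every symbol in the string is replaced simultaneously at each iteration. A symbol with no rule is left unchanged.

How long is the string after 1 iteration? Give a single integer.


Answer: 2

Derivation:
Step 0: length = 2
Step 1: length = 2


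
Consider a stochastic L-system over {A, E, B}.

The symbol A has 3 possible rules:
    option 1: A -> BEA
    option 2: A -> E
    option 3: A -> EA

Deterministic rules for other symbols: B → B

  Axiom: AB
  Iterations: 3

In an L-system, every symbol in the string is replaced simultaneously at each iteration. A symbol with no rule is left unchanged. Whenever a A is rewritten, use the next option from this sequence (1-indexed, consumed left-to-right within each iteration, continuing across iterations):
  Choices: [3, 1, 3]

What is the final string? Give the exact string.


Answer: EBEEAB

Derivation:
Step 0: AB
Step 1: EAB  (used choices [3])
Step 2: EBEAB  (used choices [1])
Step 3: EBEEAB  (used choices [3])


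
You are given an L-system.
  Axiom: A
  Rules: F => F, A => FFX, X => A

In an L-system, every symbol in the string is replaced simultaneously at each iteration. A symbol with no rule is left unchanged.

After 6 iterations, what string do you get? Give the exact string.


Answer: FFFFFFA

Derivation:
Step 0: A
Step 1: FFX
Step 2: FFA
Step 3: FFFFX
Step 4: FFFFA
Step 5: FFFFFFX
Step 6: FFFFFFA


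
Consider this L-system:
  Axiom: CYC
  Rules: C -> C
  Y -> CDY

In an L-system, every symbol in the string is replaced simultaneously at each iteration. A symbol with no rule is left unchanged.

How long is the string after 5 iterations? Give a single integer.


Answer: 13

Derivation:
Step 0: length = 3
Step 1: length = 5
Step 2: length = 7
Step 3: length = 9
Step 4: length = 11
Step 5: length = 13


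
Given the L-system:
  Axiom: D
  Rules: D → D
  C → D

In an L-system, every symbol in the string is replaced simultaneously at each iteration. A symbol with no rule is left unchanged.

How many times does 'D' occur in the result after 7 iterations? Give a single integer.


Step 0: D  (1 'D')
Step 1: D  (1 'D')
Step 2: D  (1 'D')
Step 3: D  (1 'D')
Step 4: D  (1 'D')
Step 5: D  (1 'D')
Step 6: D  (1 'D')
Step 7: D  (1 'D')

Answer: 1


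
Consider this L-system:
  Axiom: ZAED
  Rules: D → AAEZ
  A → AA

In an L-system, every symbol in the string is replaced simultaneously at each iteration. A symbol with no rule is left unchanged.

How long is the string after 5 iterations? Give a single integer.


Step 0: length = 4
Step 1: length = 8
Step 2: length = 12
Step 3: length = 20
Step 4: length = 36
Step 5: length = 68

Answer: 68


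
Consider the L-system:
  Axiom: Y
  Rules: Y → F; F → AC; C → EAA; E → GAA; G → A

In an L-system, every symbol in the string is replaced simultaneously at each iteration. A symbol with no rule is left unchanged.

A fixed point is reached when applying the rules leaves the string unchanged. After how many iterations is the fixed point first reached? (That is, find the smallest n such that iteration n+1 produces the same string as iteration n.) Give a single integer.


Step 0: Y
Step 1: F
Step 2: AC
Step 3: AEAA
Step 4: AGAAAA
Step 5: AAAAAA
Step 6: AAAAAA  (unchanged — fixed point at step 5)

Answer: 5


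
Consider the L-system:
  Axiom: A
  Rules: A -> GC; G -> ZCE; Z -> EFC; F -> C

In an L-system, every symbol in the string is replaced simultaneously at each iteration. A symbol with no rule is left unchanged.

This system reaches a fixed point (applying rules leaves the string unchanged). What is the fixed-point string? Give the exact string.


Answer: ECCCEC

Derivation:
Step 0: A
Step 1: GC
Step 2: ZCEC
Step 3: EFCCEC
Step 4: ECCCEC
Step 5: ECCCEC  (unchanged — fixed point at step 4)


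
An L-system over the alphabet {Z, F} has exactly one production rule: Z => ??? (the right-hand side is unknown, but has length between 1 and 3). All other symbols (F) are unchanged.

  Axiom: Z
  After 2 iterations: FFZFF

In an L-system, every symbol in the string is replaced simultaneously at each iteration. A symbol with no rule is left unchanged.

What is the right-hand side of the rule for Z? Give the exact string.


Answer: FZF

Derivation:
Trying Z => FZF:
  Step 0: Z
  Step 1: FZF
  Step 2: FFZFF
Matches the given result.


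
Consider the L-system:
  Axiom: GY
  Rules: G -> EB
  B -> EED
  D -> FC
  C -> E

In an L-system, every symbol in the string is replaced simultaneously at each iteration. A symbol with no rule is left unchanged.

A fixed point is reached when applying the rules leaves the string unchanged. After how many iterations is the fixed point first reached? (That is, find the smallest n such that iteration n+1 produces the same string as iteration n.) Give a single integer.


Answer: 4

Derivation:
Step 0: GY
Step 1: EBY
Step 2: EEEDY
Step 3: EEEFCY
Step 4: EEEFEY
Step 5: EEEFEY  (unchanged — fixed point at step 4)


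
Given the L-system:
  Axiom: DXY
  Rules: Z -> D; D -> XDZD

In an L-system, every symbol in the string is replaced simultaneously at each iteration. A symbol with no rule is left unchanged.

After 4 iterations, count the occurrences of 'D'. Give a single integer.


Answer: 29

Derivation:
Step 0: DXY  (1 'D')
Step 1: XDZDXY  (2 'D')
Step 2: XXDZDDXDZDXY  (5 'D')
Step 3: XXXDZDDXDZDXDZDXXDZDDXDZDXY  (12 'D')
Step 4: XXXXDZDDXDZDXDZDXXDZDDXDZDXXDZDDXDZDXXXDZDDXDZDXDZDXXDZDDXDZDXY  (29 'D')


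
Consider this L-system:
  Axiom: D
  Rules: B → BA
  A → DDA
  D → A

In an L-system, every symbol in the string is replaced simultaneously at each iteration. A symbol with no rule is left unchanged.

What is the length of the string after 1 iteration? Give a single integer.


Answer: 1

Derivation:
Step 0: length = 1
Step 1: length = 1


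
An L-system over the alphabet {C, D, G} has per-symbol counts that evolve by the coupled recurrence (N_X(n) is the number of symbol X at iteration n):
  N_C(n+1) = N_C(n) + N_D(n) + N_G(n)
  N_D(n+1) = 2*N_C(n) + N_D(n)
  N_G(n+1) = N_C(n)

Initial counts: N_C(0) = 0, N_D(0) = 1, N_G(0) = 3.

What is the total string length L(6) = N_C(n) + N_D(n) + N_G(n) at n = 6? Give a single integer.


Step 0: N_C=0, N_D=1, N_G=3, L=4
Step 1: N_C=4, N_D=1, N_G=0, L=5
Step 2: N_C=5, N_D=9, N_G=4, L=18
Step 3: N_C=18, N_D=19, N_G=5, L=42
Step 4: N_C=42, N_D=55, N_G=18, L=115
Step 5: N_C=115, N_D=139, N_G=42, L=296
Step 6: N_C=296, N_D=369, N_G=115, L=780

Answer: 780


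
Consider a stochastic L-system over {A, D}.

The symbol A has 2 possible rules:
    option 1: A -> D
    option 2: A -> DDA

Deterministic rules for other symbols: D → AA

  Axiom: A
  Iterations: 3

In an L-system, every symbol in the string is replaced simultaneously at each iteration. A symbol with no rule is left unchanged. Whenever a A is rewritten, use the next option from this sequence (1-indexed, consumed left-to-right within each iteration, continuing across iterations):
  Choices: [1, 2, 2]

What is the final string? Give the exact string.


Answer: DDADDA

Derivation:
Step 0: A
Step 1: D  (used choices [1])
Step 2: AA  (used choices [])
Step 3: DDADDA  (used choices [2, 2])


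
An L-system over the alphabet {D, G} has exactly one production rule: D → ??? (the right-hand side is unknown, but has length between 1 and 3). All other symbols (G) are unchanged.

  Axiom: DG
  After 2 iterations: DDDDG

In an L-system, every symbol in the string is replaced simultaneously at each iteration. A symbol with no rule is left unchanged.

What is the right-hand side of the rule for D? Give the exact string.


Trying D → DD:
  Step 0: DG
  Step 1: DDG
  Step 2: DDDDG
Matches the given result.

Answer: DD


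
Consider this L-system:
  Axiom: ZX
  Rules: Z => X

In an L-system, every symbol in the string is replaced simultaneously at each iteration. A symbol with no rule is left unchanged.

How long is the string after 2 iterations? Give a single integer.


Step 0: length = 2
Step 1: length = 2
Step 2: length = 2

Answer: 2


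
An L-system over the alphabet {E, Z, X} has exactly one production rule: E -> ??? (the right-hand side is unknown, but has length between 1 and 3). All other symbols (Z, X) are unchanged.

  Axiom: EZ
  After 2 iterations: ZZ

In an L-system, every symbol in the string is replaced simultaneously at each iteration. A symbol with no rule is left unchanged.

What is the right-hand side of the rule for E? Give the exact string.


Trying E -> Z:
  Step 0: EZ
  Step 1: ZZ
  Step 2: ZZ
Matches the given result.

Answer: Z


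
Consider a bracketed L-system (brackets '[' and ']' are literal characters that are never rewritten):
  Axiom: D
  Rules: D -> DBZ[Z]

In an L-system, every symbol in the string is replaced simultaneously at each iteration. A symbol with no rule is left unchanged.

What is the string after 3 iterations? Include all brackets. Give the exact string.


Answer: DBZ[Z]BZ[Z]BZ[Z]

Derivation:
Step 0: D
Step 1: DBZ[Z]
Step 2: DBZ[Z]BZ[Z]
Step 3: DBZ[Z]BZ[Z]BZ[Z]


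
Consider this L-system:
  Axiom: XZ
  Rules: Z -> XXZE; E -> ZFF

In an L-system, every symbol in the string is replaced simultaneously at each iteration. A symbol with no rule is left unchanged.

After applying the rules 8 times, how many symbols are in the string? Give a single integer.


Step 0: length = 2
Step 1: length = 5
Step 2: length = 10
Step 3: length = 18
Step 4: length = 31
Step 5: length = 52
Step 6: length = 86
Step 7: length = 141
Step 8: length = 230

Answer: 230


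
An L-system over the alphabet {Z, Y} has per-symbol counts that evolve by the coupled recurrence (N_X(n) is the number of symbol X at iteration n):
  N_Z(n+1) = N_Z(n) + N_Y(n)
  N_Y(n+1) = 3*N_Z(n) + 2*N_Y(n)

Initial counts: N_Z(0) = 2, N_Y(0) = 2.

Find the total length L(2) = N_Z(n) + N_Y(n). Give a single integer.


Step 0: N_Z=2, N_Y=2, L=4
Step 1: N_Z=4, N_Y=10, L=14
Step 2: N_Z=14, N_Y=32, L=46

Answer: 46


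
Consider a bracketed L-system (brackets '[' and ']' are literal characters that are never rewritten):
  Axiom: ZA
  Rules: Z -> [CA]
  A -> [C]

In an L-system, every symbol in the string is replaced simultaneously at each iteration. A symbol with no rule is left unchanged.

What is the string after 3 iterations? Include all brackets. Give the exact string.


Answer: [C[C]][C]

Derivation:
Step 0: ZA
Step 1: [CA][C]
Step 2: [C[C]][C]
Step 3: [C[C]][C]


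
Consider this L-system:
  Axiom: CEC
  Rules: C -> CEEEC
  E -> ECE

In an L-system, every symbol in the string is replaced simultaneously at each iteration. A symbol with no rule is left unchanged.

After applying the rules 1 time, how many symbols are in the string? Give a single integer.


Step 0: length = 3
Step 1: length = 13

Answer: 13


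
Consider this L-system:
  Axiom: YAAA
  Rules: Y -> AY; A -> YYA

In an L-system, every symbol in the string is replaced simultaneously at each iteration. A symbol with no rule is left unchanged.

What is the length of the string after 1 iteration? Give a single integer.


Step 0: length = 4
Step 1: length = 11

Answer: 11


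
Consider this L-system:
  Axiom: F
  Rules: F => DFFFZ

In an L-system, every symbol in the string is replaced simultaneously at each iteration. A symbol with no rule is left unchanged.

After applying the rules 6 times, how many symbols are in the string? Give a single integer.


Step 0: length = 1
Step 1: length = 5
Step 2: length = 17
Step 3: length = 53
Step 4: length = 161
Step 5: length = 485
Step 6: length = 1457

Answer: 1457


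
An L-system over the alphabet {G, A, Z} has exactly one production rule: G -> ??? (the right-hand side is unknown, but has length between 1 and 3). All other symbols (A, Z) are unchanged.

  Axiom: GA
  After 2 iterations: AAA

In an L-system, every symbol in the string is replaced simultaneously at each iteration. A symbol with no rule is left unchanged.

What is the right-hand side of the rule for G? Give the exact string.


Answer: AA

Derivation:
Trying G -> AA:
  Step 0: GA
  Step 1: AAA
  Step 2: AAA
Matches the given result.


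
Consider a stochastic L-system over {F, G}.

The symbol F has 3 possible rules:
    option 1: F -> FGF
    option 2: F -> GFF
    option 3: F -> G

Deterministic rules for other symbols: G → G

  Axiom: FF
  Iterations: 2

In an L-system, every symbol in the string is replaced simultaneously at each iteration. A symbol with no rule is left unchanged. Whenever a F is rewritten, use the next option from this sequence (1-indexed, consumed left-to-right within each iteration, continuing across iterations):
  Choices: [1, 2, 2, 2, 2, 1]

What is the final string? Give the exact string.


Answer: GFFGGFFGGFFFGF

Derivation:
Step 0: FF
Step 1: FGFGFF  (used choices [1, 2])
Step 2: GFFGGFFGGFFFGF  (used choices [2, 2, 2, 1])


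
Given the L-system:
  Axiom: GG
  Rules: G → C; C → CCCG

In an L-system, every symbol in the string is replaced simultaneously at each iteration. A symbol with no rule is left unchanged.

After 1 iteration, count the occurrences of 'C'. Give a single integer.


Step 0: GG  (0 'C')
Step 1: CC  (2 'C')

Answer: 2


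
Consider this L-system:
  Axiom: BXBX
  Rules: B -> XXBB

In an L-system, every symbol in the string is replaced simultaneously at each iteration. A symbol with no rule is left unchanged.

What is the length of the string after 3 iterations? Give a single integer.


Step 0: length = 4
Step 1: length = 10
Step 2: length = 22
Step 3: length = 46

Answer: 46


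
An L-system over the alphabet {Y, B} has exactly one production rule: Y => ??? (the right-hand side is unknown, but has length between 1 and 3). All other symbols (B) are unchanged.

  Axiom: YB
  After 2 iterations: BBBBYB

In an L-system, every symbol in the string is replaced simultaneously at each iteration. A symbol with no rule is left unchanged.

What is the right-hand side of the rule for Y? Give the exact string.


Trying Y => BBY:
  Step 0: YB
  Step 1: BBYB
  Step 2: BBBBYB
Matches the given result.

Answer: BBY


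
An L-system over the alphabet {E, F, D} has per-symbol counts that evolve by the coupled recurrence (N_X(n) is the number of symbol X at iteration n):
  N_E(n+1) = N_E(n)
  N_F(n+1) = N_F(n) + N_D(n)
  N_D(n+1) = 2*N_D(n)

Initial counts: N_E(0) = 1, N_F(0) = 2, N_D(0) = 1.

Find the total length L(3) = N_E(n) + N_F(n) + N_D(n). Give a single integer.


Step 0: N_E=1, N_F=2, N_D=1, L=4
Step 1: N_E=1, N_F=3, N_D=2, L=6
Step 2: N_E=1, N_F=5, N_D=4, L=10
Step 3: N_E=1, N_F=9, N_D=8, L=18

Answer: 18


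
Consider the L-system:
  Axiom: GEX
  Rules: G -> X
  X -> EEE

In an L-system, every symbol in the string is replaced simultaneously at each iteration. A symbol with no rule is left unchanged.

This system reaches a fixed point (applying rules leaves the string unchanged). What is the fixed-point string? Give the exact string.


Step 0: GEX
Step 1: XEEEE
Step 2: EEEEEEE
Step 3: EEEEEEE  (unchanged — fixed point at step 2)

Answer: EEEEEEE


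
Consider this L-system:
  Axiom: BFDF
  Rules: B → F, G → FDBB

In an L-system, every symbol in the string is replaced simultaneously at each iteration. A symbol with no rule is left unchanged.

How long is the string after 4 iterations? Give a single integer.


Answer: 4

Derivation:
Step 0: length = 4
Step 1: length = 4
Step 2: length = 4
Step 3: length = 4
Step 4: length = 4


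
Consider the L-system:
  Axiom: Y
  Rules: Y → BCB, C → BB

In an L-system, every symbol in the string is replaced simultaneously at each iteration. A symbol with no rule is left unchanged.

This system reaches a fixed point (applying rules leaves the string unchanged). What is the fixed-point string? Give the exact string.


Step 0: Y
Step 1: BCB
Step 2: BBBB
Step 3: BBBB  (unchanged — fixed point at step 2)

Answer: BBBB


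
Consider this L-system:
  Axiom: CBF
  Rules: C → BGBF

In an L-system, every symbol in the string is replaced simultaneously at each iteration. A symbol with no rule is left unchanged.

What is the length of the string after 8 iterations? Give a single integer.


Step 0: length = 3
Step 1: length = 6
Step 2: length = 6
Step 3: length = 6
Step 4: length = 6
Step 5: length = 6
Step 6: length = 6
Step 7: length = 6
Step 8: length = 6

Answer: 6


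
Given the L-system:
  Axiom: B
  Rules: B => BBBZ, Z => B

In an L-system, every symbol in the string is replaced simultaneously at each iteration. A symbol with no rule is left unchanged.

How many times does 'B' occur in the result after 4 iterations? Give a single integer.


Step 0: B  (1 'B')
Step 1: BBBZ  (3 'B')
Step 2: BBBZBBBZBBBZB  (10 'B')
Step 3: BBBZBBBZBBBZBBBBZBBBZBBBZBBBBZBBBZBBBZBBBBZ  (33 'B')
Step 4: BBBZBBBZBBBZBBBBZBBBZBBBZBBBBZBBBZBBBZBBBBZBBBZBBBZBBBZBBBBZBBBZBBBZBBBBZBBBZBBBZBBBBZBBBZBBBZBBBZBBBBZBBBZBBBZBBBBZBBBZBBBZBBBBZBBBZBBBZBBBZB  (109 'B')

Answer: 109


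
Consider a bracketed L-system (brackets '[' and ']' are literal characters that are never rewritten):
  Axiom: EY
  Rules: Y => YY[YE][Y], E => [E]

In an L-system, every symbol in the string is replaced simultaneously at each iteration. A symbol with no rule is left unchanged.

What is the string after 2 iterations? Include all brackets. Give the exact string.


Answer: [[E]]YY[YE][Y]YY[YE][Y][YY[YE][Y][E]][YY[YE][Y]]

Derivation:
Step 0: EY
Step 1: [E]YY[YE][Y]
Step 2: [[E]]YY[YE][Y]YY[YE][Y][YY[YE][Y][E]][YY[YE][Y]]


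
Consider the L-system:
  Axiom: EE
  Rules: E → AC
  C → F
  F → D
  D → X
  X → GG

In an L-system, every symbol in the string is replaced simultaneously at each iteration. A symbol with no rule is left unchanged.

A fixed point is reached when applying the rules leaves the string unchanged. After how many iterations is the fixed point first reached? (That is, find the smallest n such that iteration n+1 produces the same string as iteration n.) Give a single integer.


Step 0: EE
Step 1: ACAC
Step 2: AFAF
Step 3: ADAD
Step 4: AXAX
Step 5: AGGAGG
Step 6: AGGAGG  (unchanged — fixed point at step 5)

Answer: 5


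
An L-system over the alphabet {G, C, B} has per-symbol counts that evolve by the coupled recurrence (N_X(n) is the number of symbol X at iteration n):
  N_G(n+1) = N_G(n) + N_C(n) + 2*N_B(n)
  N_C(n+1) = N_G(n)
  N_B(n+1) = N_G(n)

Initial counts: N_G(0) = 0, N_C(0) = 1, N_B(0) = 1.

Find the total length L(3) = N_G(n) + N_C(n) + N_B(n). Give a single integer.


Answer: 18

Derivation:
Step 0: N_G=0, N_C=1, N_B=1, L=2
Step 1: N_G=3, N_C=0, N_B=0, L=3
Step 2: N_G=3, N_C=3, N_B=3, L=9
Step 3: N_G=12, N_C=3, N_B=3, L=18


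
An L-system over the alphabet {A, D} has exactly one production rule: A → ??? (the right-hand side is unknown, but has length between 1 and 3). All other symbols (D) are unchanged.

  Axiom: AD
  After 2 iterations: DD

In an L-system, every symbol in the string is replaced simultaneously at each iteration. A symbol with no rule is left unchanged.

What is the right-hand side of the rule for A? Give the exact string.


Answer: D

Derivation:
Trying A → D:
  Step 0: AD
  Step 1: DD
  Step 2: DD
Matches the given result.


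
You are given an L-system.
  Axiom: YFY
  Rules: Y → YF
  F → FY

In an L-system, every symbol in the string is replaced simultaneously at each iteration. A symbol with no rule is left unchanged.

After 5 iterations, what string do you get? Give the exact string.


Answer: YFFYFYYFFYYFYFFYFYYFYFFYYFFYFYYFFYYFYFFYYFFYFYYFYFFYFYYFFYYFYFFYYFFYFYYFFYYFYFFYFYYFYFFYYFFYFYYF

Derivation:
Step 0: YFY
Step 1: YFFYYF
Step 2: YFFYFYYFYFFY
Step 3: YFFYFYYFFYYFYFFYYFFYFYYF
Step 4: YFFYFYYFFYYFYFFYFYYFYFFYYFFYFYYFYFFYFYYFFYYFYFFY
Step 5: YFFYFYYFFYYFYFFYFYYFYFFYYFFYFYYFFYYFYFFYYFFYFYYFYFFYFYYFFYYFYFFYYFFYFYYFFYYFYFFYFYYFYFFYYFFYFYYF


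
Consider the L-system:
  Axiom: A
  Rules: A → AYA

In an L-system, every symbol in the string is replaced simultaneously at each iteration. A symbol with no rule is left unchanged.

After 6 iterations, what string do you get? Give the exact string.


Step 0: A
Step 1: AYA
Step 2: AYAYAYA
Step 3: AYAYAYAYAYAYAYA
Step 4: AYAYAYAYAYAYAYAYAYAYAYAYAYAYAYA
Step 5: AYAYAYAYAYAYAYAYAYAYAYAYAYAYAYAYAYAYAYAYAYAYAYAYAYAYAYAYAYAYAYA
Step 6: AYAYAYAYAYAYAYAYAYAYAYAYAYAYAYAYAYAYAYAYAYAYAYAYAYAYAYAYAYAYAYAYAYAYAYAYAYAYAYAYAYAYAYAYAYAYAYAYAYAYAYAYAYAYAYAYAYAYAYAYAYAYAYA

Answer: AYAYAYAYAYAYAYAYAYAYAYAYAYAYAYAYAYAYAYAYAYAYAYAYAYAYAYAYAYAYAYAYAYAYAYAYAYAYAYAYAYAYAYAYAYAYAYAYAYAYAYAYAYAYAYAYAYAYAYAYAYAYAYA


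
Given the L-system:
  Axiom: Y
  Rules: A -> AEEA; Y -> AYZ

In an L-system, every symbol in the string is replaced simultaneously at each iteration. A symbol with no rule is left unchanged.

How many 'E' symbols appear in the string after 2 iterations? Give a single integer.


Step 0: Y  (0 'E')
Step 1: AYZ  (0 'E')
Step 2: AEEAAYZZ  (2 'E')

Answer: 2


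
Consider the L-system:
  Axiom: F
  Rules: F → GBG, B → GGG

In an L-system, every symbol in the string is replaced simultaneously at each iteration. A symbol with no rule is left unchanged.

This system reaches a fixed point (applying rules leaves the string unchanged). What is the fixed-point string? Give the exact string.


Step 0: F
Step 1: GBG
Step 2: GGGGG
Step 3: GGGGG  (unchanged — fixed point at step 2)

Answer: GGGGG


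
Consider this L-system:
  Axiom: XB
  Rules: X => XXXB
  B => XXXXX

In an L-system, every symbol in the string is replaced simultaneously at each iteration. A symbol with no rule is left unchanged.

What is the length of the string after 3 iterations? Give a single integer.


Step 0: length = 2
Step 1: length = 9
Step 2: length = 37
Step 3: length = 156

Answer: 156


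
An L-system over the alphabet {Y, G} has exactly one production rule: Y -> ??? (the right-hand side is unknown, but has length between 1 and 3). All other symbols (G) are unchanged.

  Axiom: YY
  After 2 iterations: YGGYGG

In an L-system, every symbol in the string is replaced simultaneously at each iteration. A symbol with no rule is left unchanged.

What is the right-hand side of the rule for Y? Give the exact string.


Answer: YG

Derivation:
Trying Y -> YG:
  Step 0: YY
  Step 1: YGYG
  Step 2: YGGYGG
Matches the given result.


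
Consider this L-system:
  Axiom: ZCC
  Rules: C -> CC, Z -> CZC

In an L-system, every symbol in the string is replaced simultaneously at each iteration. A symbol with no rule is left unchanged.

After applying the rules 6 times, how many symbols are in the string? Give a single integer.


Answer: 255

Derivation:
Step 0: length = 3
Step 1: length = 7
Step 2: length = 15
Step 3: length = 31
Step 4: length = 63
Step 5: length = 127
Step 6: length = 255


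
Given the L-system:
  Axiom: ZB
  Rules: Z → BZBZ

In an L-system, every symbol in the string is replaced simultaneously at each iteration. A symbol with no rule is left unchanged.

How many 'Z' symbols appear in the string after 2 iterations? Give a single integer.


Step 0: ZB  (1 'Z')
Step 1: BZBZB  (2 'Z')
Step 2: BBZBZBBZBZB  (4 'Z')

Answer: 4


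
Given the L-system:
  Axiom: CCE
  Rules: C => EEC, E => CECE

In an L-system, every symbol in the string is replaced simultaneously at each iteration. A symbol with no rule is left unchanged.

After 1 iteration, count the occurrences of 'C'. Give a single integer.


Answer: 4

Derivation:
Step 0: CCE  (2 'C')
Step 1: EECEECCECE  (4 'C')


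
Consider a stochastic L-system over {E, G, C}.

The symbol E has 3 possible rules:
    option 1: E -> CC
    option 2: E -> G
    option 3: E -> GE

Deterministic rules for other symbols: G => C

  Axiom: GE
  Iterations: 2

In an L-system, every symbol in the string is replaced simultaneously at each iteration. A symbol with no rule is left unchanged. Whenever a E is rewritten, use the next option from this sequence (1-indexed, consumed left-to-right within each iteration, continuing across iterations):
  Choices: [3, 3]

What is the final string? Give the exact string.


Step 0: GE
Step 1: CGE  (used choices [3])
Step 2: CCGE  (used choices [3])

Answer: CCGE


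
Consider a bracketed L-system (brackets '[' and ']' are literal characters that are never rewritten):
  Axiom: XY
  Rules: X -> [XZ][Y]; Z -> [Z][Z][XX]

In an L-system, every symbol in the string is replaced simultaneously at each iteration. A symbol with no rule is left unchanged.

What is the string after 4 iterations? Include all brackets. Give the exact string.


Step 0: XY
Step 1: [XZ][Y]Y
Step 2: [[XZ][Y][Z][Z][XX]][Y]Y
Step 3: [[[XZ][Y][Z][Z][XX]][Y][[Z][Z][XX]][[Z][Z][XX]][[XZ][Y][XZ][Y]]][Y]Y
Step 4: [[[[XZ][Y][Z][Z][XX]][Y][[Z][Z][XX]][[Z][Z][XX]][[XZ][Y][XZ][Y]]][Y][[[Z][Z][XX]][[Z][Z][XX]][[XZ][Y][XZ][Y]]][[[Z][Z][XX]][[Z][Z][XX]][[XZ][Y][XZ][Y]]][[[XZ][Y][Z][Z][XX]][Y][[XZ][Y][Z][Z][XX]][Y]]][Y]Y

Answer: [[[[XZ][Y][Z][Z][XX]][Y][[Z][Z][XX]][[Z][Z][XX]][[XZ][Y][XZ][Y]]][Y][[[Z][Z][XX]][[Z][Z][XX]][[XZ][Y][XZ][Y]]][[[Z][Z][XX]][[Z][Z][XX]][[XZ][Y][XZ][Y]]][[[XZ][Y][Z][Z][XX]][Y][[XZ][Y][Z][Z][XX]][Y]]][Y]Y


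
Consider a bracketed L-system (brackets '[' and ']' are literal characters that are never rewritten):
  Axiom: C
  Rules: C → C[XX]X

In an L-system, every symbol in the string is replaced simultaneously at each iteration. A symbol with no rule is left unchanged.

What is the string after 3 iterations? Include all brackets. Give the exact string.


Answer: C[XX]X[XX]X[XX]X

Derivation:
Step 0: C
Step 1: C[XX]X
Step 2: C[XX]X[XX]X
Step 3: C[XX]X[XX]X[XX]X


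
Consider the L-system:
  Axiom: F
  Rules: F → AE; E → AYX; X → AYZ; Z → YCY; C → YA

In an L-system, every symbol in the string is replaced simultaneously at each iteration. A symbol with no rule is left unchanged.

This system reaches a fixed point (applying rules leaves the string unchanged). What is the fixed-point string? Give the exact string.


Answer: AAYAYYYAY

Derivation:
Step 0: F
Step 1: AE
Step 2: AAYX
Step 3: AAYAYZ
Step 4: AAYAYYCY
Step 5: AAYAYYYAY
Step 6: AAYAYYYAY  (unchanged — fixed point at step 5)
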